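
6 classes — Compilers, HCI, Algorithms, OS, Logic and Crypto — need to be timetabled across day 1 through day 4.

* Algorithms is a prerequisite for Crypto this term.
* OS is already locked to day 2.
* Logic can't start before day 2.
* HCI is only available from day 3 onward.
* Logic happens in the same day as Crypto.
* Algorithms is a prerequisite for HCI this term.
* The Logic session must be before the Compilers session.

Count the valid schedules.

Splitting on Compilers: it can be day 3 (2), day 4 (6). Listing each branch's schedules as (HCI, Algorithms, OS, Logic, Crypto) by day number:
Compilers=day 3: (3,1,2,2,2) (4,1,2,2,2) — 2.
Compilers=day 4: (3,1,2,2,2) (3,1,2,3,3) (3,2,2,3,3) (4,1,2,2,2) (4,1,2,3,3) (4,2,2,3,3) — 6.
Summing: 2 + 6 = 8.

8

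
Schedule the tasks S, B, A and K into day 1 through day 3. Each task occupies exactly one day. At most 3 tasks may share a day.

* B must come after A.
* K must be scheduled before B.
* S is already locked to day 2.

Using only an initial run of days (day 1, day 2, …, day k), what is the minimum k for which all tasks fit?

The precedence chain requires at least 2 distinct days.
With at most 3 per day and 4 tasks, at least 2 days are needed.
2 works (last occupied day: day 2): for example S in day 2; B in day 2; K in day 1; A in day 1.

2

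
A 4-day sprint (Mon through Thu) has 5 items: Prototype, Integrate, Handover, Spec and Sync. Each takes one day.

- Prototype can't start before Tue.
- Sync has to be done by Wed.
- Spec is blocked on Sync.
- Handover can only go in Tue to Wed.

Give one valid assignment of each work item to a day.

Handover -> Tue, Prototype -> Tue, Integrate -> Mon, Spec -> Tue, Sync -> Mon

Checking: Sync(Mon) before Spec(Tue); Sync=Mon in [Mon,Wed]; Prototype=Tue in [Tue,Thu]; Handover=Tue in [Tue,Wed].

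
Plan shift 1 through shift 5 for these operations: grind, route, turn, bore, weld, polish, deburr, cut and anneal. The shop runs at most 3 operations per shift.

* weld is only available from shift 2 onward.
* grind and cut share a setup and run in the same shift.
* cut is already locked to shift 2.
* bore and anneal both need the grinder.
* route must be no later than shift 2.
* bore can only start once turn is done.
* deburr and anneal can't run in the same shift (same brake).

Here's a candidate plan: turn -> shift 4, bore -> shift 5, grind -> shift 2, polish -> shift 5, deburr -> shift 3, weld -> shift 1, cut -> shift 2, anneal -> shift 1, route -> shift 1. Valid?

weld is only available from shift 2 onward — violated.
deburr and anneal can't run in the same shift (same brake) — holds.
The shop runs at most 3 operations per shift — holds.
bore can only start once turn is done — holds.
bore and anneal both need the grinder — holds.
grind and cut share a setup and run in the same shift — holds.
cut is already locked to shift 2 — holds.
route must be no later than shift 2 — holds.

No. weld is only available from shift 2 onward is not satisfied.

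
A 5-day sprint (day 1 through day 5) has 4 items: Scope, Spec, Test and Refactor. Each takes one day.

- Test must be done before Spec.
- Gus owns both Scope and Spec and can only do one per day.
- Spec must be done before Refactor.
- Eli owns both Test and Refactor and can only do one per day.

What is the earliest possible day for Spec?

Precedence pushes Spec to at least day 2; downstream work caps Spec at day 4.
Spec at day 2 is achievable: Refactor in day 3; Spec in day 2; Test in day 1; Scope in day 1.

day 2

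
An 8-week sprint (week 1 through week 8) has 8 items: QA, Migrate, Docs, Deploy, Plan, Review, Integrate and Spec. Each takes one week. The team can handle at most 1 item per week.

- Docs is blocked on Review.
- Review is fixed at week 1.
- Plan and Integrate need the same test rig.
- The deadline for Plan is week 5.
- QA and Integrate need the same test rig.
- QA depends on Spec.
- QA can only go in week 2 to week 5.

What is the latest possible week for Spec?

week 4

Downstream work caps Spec at week 4.
Spec at week 4 is achievable: Plan in week 2, Spec in week 4, QA in week 5, Migrate in week 6, Review in week 1, Deploy in week 7, Integrate in week 8, Docs in week 3.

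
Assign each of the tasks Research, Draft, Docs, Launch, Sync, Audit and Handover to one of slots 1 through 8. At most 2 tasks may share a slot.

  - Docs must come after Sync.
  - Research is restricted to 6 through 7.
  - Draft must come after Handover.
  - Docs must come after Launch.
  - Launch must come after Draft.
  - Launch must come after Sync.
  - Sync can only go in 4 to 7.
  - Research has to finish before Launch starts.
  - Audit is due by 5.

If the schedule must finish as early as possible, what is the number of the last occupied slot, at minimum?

8

The precedence chain requires at least 4 distinct slots.
With at most 2 per slot and 7 tasks, at least 4 slots are needed.
Propagating the time windows through the other constraints, Docs can't land before 8, so the schedule must run through at least slot 8.
8 works (last occupied slot: 8): for example Audit=1, Sync=4, Handover=1, Docs=8, Launch=7, Research=6, Draft=2.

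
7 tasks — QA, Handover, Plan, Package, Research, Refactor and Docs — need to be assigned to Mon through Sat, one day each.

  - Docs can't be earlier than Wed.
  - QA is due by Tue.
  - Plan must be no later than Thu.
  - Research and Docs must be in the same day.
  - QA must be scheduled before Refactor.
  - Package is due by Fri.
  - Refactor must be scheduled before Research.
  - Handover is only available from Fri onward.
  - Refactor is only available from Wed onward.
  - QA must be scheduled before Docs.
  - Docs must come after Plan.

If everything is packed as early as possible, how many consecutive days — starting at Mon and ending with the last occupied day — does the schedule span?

5

The precedence chain requires at least 3 distinct days.
Handover can't be placed before Fri — that is day 5 counting from Mon — so the schedule must run through at least 5 days.
5 works (last occupied day: Fri): for example Plan -> Mon; Handover -> Fri; Docs -> Thu; Refactor -> Wed; Research -> Thu; QA -> Mon; Package -> Mon.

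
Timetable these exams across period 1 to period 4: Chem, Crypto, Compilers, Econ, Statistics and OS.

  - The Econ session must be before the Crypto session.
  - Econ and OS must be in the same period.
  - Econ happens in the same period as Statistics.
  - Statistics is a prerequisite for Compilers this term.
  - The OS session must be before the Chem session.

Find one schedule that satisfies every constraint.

Econ in period 1, OS in period 1, Statistics in period 1, Chem in period 2, Compilers in period 2, Crypto in period 2

Checking: Econ(period 1) before Crypto(period 2); OS(period 1) before Chem(period 2); Statistics(period 1) before Compilers(period 2); Econ = OS = period 1; Econ = Statistics = period 1.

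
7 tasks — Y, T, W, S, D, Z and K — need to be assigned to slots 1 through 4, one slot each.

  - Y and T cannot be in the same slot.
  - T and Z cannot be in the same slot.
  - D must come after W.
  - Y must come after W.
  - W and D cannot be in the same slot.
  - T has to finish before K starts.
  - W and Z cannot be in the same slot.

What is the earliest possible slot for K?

Precedence pushes K to at least 2.
K at 2 is achievable: K in 2, W in 1, S in 1, Y in 2, Z in 2, T in 1, D in 2.

2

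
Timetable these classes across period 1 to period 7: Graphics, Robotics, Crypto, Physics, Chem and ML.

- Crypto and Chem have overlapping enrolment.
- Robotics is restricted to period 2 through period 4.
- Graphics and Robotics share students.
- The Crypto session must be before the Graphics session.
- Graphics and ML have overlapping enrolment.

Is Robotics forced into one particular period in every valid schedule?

Robotics can be period 2 (e.g. Graphics in period 3, Chem in period 2, Physics in period 1, Robotics in period 2, ML in period 1, Crypto in period 1) or period 3 (e.g. Chem in period 2; Physics in period 1; Crypto in period 1; ML in period 1; Robotics in period 3; Graphics in period 2).

No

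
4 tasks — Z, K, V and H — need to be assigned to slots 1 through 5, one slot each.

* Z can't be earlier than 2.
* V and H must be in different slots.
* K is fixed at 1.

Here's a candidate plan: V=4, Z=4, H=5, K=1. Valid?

Yes

Z can't be earlier than 2 — holds.
K is fixed at 1 — holds.
V and H must be in different slots — holds.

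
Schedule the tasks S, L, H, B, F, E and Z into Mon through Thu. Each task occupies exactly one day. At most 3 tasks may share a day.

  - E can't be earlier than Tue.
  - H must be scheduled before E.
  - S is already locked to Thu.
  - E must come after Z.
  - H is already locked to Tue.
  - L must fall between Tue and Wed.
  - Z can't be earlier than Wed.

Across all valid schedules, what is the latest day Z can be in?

Z is available from Wed; downstream work caps Z at Wed.
Z at Wed is achievable: H=Tue; L=Tue; B=Mon; S=Thu; E=Thu; Z=Wed; F=Mon.

Wed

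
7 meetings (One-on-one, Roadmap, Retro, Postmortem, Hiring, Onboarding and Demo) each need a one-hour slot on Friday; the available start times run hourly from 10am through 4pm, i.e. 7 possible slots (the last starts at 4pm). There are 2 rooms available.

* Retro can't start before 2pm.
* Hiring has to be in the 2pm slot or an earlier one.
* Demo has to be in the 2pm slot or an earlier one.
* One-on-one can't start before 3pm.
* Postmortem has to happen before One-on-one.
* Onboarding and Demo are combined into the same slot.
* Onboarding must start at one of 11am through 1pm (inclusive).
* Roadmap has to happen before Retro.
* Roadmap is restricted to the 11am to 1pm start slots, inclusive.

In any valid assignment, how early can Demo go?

Demo must be in the same slot as Onboarding, which can't be before 11am, so Demo is at least 11am; Demo's own window allows nothing later than 2pm; Demo must be in the same slot as Onboarding, which can't be after 1pm, so Demo is at most 1pm.
Demo at 11am is achievable: Roadmap=12pm, Postmortem=10am, Onboarding=11am, Hiring=10am, Retro=2pm, Demo=11am, One-on-one=3pm.

11am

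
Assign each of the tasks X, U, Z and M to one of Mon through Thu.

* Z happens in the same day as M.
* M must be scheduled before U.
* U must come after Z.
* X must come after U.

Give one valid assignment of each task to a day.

X -> Wed; M -> Mon; U -> Tue; Z -> Mon

Checking: M(Mon) before U(Tue); U(Tue) before X(Wed); Z(Mon) before U(Tue); Z = M = Mon.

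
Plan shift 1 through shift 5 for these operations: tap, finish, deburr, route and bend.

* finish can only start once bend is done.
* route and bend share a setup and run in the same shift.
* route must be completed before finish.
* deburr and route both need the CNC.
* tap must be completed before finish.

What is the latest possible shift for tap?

shift 4

Downstream work caps tap at shift 4.
tap at shift 4 is achievable: bend -> shift 1, route -> shift 1, tap -> shift 4, finish -> shift 5, deburr -> shift 2.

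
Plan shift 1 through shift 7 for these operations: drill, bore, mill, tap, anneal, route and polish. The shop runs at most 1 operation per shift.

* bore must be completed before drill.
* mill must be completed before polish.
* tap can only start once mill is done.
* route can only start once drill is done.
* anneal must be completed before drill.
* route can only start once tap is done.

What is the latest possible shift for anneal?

Downstream work caps anneal at shift 5.
anneal at shift 5 is achievable: mill -> shift 1, drill -> shift 6, bore -> shift 3, route -> shift 7, anneal -> shift 5, polish -> shift 4, tap -> shift 2.

shift 5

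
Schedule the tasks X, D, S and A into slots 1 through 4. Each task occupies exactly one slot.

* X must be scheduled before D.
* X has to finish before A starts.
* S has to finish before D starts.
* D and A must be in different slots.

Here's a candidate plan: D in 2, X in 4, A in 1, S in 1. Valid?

No — it violates: X has to finish before A starts

X has to finish before A starts — violated.
D and A must be in different slots — holds.
S has to finish before D starts — holds.
X must be scheduled before D — violated.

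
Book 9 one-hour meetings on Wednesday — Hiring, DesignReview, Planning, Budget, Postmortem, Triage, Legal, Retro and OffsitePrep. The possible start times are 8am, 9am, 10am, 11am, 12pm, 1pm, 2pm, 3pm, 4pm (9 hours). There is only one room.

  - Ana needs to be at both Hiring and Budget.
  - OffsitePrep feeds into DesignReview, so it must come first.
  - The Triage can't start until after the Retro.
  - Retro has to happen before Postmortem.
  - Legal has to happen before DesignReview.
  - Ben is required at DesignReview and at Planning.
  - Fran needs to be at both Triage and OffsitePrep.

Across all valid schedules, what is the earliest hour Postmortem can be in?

Precedence pushes Postmortem to at least 9am.
Postmortem at 9am is achievable: OffsitePrep=11am, Planning=3pm, Retro=8am, Postmortem=9am, Triage=1pm, Budget=4pm, DesignReview=12pm, Hiring=2pm, Legal=10am.

9am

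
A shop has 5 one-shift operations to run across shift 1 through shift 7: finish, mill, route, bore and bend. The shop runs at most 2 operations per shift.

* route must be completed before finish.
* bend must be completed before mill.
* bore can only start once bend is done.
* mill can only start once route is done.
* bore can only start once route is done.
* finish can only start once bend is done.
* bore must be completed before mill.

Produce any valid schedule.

bore in shift 2, mill in shift 3, route in shift 1, bend in shift 1, finish in shift 2

Checking: bend(shift 1) before bore(shift 2); route(shift 1) before finish(shift 2); bend(shift 1) before finish(shift 2); bend(shift 1) before mill(shift 3); route(shift 1) before bore(shift 2); bore(shift 2) before mill(shift 3); route(shift 1) before mill(shift 3); max 2 per shift (cap 2).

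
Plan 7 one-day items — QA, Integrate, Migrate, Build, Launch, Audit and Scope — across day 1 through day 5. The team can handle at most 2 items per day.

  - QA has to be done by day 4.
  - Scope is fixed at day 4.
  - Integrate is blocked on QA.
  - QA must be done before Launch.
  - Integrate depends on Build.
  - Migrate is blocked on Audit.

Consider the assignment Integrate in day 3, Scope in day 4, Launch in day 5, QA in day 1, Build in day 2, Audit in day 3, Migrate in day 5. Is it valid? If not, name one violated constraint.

Integrate depends on Build — holds.
Scope is fixed at day 4 — holds.
Integrate is blocked on QA — holds.
The team can handle at most 2 items per day — holds.
QA must be done before Launch — holds.
Migrate is blocked on Audit — holds.
QA has to be done by day 4 — holds.

Yes, all constraints hold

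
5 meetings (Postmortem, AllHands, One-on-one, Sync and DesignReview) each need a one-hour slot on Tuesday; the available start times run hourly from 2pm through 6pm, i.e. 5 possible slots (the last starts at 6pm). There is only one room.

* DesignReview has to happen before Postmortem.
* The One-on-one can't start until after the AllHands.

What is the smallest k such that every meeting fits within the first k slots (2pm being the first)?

The precedence chain requires at least 2 distinct slots.
With at most 1 per slot and 5 meetings, at least 5 slots are needed.
5 works (last occupied slot: 6pm): for example Postmortem in 3pm; DesignReview in 2pm; One-on-one in 5pm; AllHands in 4pm; Sync in 6pm.

5 slots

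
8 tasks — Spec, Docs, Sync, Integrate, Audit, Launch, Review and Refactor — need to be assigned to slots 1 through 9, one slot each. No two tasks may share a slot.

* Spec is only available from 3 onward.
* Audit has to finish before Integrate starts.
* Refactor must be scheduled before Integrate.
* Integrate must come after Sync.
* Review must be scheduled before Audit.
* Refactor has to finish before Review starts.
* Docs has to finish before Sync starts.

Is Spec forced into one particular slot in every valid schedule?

Spec can be 3 (e.g. Launch in 8; Spec in 3; Audit in 6; Review in 5; Integrate in 7; Refactor in 4; Sync in 2; Docs in 1) or 4 (e.g. Refactor -> 3, Review -> 5, Launch -> 8, Spec -> 4, Audit -> 6, Sync -> 2, Integrate -> 7, Docs -> 1).

No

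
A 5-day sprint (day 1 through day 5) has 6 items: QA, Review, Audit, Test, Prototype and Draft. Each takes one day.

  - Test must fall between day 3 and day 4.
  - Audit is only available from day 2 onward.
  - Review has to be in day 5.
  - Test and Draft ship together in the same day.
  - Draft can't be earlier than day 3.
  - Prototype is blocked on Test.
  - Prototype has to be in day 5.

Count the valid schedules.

Splitting on QA: it can be day 1 (8), day 2 (8), day 3 (8), day 4 (8), day 5 (8). Listing each branch's schedules as (Review, Audit, Test, Prototype, Draft) by day number:
QA=day 1: (5,2,3,5,3) (5,2,4,5,4) (5,3,3,5,3) (5,3,4,5,4) (5,4,3,5,3) (5,4,4,5,4) (5,5,3,5,3) (5,5,4,5,4) — 8.
QA=day 2: (5,2,3,5,3) (5,2,4,5,4) (5,3,3,5,3) (5,3,4,5,4) (5,4,3,5,3) (5,4,4,5,4) (5,5,3,5,3) (5,5,4,5,4) — 8.
QA=day 3: (5,2,3,5,3) (5,2,4,5,4) (5,3,3,5,3) (5,3,4,5,4) (5,4,3,5,3) (5,4,4,5,4) (5,5,3,5,3) (5,5,4,5,4) — 8.
QA=day 4: (5,2,3,5,3) (5,2,4,5,4) (5,3,3,5,3) (5,3,4,5,4) (5,4,3,5,3) (5,4,4,5,4) (5,5,3,5,3) (5,5,4,5,4) — 8.
QA=day 5: (5,2,3,5,3) (5,2,4,5,4) (5,3,3,5,3) (5,3,4,5,4) (5,4,3,5,3) (5,4,4,5,4) (5,5,3,5,3) (5,5,4,5,4) — 8.
Summing: 8 + 8 + 8 + 8 + 8 = 40.

40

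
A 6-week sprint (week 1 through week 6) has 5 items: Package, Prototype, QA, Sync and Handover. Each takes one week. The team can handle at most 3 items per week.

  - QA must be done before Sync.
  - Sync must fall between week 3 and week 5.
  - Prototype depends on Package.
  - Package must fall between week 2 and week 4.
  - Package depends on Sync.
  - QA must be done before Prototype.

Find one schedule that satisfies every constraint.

Sync -> week 3, Handover -> week 1, QA -> week 1, Prototype -> week 5, Package -> week 4

Checking: QA(week 1) before Prototype(week 5); QA(week 1) before Sync(week 3); Sync(week 3) before Package(week 4); Package(week 4) before Prototype(week 5); Package=week 4 in [week 2,week 4]; Sync=week 3 in [week 3,week 5]; max 2 per week (cap 3).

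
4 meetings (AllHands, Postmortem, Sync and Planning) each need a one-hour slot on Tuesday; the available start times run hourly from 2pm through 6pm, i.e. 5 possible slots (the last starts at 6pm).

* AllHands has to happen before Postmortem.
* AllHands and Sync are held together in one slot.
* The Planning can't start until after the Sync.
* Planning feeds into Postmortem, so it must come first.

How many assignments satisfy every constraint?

Splitting on AllHands: it can be 2pm (6), 3pm (3), 4pm (1). Listing each branch's schedules as (Postmortem, Sync, Planning):
AllHands=2pm: (4pm,2pm,3pm) (5pm,2pm,3pm) (5pm,2pm,4pm) (6pm,2pm,3pm) (6pm,2pm,4pm) (6pm,2pm,5pm) — 6.
AllHands=3pm: (5pm,3pm,4pm) (6pm,3pm,4pm) (6pm,3pm,5pm) — 3.
AllHands=4pm: (6pm,4pm,5pm) — 1.
Summing: 6 + 3 + 1 = 10.

10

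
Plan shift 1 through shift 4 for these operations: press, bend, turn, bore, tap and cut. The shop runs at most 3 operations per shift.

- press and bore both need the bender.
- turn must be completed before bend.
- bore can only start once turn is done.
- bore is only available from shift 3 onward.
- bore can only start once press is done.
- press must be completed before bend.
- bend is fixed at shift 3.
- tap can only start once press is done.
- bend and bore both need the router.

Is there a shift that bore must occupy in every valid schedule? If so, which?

bore's window is shift 3–shift 4.
bend is fixed at shift 3, and bore can't share a shift with bend.
So bore must be shift 4.

shift 4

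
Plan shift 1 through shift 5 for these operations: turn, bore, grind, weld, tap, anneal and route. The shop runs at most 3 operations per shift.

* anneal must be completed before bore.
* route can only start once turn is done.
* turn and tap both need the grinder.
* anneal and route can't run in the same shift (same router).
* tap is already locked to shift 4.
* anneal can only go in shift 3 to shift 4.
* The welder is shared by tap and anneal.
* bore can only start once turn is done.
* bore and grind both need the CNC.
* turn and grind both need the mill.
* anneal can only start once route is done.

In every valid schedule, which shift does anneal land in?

shift 3

anneal's window is shift 3–shift 4.
tap is fixed at shift 4, and anneal can't share a shift with tap.
So anneal must be shift 3.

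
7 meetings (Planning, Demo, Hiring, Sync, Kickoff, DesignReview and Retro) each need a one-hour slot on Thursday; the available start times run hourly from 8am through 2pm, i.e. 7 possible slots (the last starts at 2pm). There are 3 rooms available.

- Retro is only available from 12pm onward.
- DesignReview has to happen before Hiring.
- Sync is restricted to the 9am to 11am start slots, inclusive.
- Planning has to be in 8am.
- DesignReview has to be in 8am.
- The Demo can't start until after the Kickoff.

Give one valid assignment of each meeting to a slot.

Planning -> 8am, Hiring -> 9am, DesignReview -> 8am, Kickoff -> 8am, Retro -> 12pm, Sync -> 9am, Demo -> 9am

Checking: DesignReview(8am) before Hiring(9am); Kickoff(8am) before Demo(9am); Retro=12pm in [12pm,2pm]; DesignReview=8am in [8am,8am]; Sync=9am in [9am,11am]; Planning=8am in [8am,8am]; max 3 per slot (cap 3).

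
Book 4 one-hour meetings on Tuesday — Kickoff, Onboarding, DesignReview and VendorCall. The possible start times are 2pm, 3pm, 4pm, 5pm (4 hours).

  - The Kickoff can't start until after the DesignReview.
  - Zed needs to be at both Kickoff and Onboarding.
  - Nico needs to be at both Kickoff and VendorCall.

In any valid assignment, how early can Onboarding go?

Onboarding at 2pm is achievable: DesignReview in 2pm, Onboarding in 2pm, VendorCall in 2pm, Kickoff in 3pm.

2pm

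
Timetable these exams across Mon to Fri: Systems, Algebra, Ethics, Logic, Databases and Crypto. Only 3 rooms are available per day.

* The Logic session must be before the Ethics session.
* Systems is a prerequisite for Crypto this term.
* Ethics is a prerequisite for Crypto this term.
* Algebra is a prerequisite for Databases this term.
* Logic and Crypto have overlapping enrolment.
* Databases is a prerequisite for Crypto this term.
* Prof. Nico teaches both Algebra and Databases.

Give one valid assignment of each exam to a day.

Crypto in Wed; Algebra in Mon; Systems in Mon; Logic in Mon; Databases in Tue; Ethics in Tue

Checking: Logic(Mon) before Ethics(Tue); Ethics(Tue) before Crypto(Wed); Systems(Mon) before Crypto(Wed); Databases(Tue) before Crypto(Wed); Algebra(Mon) before Databases(Tue); Algebra(Mon) != Databases(Tue); Logic(Mon) != Crypto(Wed); max 3 per day (cap 3).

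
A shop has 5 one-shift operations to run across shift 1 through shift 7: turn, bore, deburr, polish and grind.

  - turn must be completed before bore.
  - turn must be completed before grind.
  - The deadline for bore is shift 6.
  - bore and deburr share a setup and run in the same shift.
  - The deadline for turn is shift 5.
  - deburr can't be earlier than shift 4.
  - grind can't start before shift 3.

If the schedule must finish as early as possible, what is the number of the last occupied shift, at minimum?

The precedence chain requires at least 2 distinct shifts.
deburr can't be placed before shift 4, so the schedule must run through at least shift 4.
4 works (last occupied shift: shift 4): for example grind=shift 3, polish=shift 1, deburr=shift 4, bore=shift 4, turn=shift 1.

shift 4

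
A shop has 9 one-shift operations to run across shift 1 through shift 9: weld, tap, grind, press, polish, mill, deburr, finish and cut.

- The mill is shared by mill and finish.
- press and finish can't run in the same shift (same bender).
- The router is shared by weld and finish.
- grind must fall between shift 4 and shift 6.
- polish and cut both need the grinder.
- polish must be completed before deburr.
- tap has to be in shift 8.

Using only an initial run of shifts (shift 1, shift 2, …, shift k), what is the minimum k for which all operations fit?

The precedence chain requires at least 2 distinct shifts.
tap can't be placed before shift 8, so the schedule must run through at least shift 8.
8 works (last occupied shift: shift 8): for example mill -> shift 1, cut -> shift 2, deburr -> shift 2, tap -> shift 8, grind -> shift 4, press -> shift 1, polish -> shift 1, weld -> shift 1, finish -> shift 2.

8 shifts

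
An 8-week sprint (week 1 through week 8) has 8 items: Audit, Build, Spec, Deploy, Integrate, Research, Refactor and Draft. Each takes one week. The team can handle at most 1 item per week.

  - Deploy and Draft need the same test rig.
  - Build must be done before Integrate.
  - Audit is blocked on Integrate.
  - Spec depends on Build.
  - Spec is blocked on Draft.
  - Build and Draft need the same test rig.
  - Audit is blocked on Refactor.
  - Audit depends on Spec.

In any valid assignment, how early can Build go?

week 1

Downstream work caps Build at week 6.
Build at week 1 is achievable: Draft in week 2, Spec in week 3, Refactor in week 5, Research in week 8, Integrate in week 4, Build in week 1, Deploy in week 7, Audit in week 6.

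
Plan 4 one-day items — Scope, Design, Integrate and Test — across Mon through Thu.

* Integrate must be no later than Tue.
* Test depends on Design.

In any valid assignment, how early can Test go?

Precedence pushes Test to at least Tue.
Test at Tue is achievable: Integrate in Mon, Scope in Mon, Test in Tue, Design in Mon.

Tue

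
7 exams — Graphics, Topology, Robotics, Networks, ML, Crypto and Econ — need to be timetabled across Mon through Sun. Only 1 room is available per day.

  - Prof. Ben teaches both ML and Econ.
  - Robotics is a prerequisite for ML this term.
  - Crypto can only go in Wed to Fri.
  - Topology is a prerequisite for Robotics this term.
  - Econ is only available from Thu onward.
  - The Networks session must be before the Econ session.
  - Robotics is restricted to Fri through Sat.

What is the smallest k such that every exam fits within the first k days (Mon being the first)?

7 days

The precedence chain requires at least 3 distinct days.
With at most 1 per day and 7 exams, at least 7 days are needed.
Propagating the time windows through the other constraints, ML can't land before Sat — that is day 6 counting from Mon — so the schedule must run through at least 6 days.
7 works (last occupied day: Sun): for example ML -> Sat, Robotics -> Fri, Graphics -> Sun, Econ -> Thu, Networks -> Tue, Topology -> Mon, Crypto -> Wed.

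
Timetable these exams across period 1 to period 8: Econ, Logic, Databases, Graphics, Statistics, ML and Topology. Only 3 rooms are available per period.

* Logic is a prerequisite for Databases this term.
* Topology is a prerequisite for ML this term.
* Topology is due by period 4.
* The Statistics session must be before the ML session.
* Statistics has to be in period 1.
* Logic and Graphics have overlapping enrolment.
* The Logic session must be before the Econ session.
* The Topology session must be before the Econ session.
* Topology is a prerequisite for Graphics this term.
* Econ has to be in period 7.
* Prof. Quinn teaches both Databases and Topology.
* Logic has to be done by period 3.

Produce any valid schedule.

Graphics -> period 2; Topology -> period 1; ML -> period 2; Statistics -> period 1; Econ -> period 7; Logic -> period 1; Databases -> period 2

Checking: Statistics(period 1) before ML(period 2); Logic(period 1) before Econ(period 7); Topology(period 1) before Econ(period 7); Logic(period 1) before Databases(period 2); Topology(period 1) before ML(period 2); Topology(period 1) before Graphics(period 2); Databases(period 2) != Topology(period 1); Logic(period 1) != Graphics(period 2); Logic=period 1 in [period 1,period 3]; Econ=period 7 in [period 7,period 7]; Statistics=period 1 in [period 1,period 1]; Topology=period 1 in [period 1,period 4]; max 3 per period (cap 3).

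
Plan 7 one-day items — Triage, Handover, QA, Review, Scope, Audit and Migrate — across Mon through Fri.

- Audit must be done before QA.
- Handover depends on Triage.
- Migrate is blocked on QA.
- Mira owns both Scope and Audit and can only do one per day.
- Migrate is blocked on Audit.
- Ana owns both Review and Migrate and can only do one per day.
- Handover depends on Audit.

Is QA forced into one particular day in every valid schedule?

QA can be Tue (e.g. Triage=Mon; Handover=Tue; Migrate=Wed; Audit=Mon; Review=Mon; Scope=Tue; QA=Tue) or Wed (e.g. Audit=Mon; Handover=Tue; Review=Mon; QA=Wed; Migrate=Thu; Triage=Mon; Scope=Tue).

No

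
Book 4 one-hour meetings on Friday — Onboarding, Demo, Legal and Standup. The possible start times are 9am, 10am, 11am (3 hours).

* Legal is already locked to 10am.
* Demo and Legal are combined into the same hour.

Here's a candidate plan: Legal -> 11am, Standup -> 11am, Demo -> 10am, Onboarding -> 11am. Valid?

Invalid. Legal is already locked to 10am.

Demo and Legal are combined into the same hour — violated.
Legal is already locked to 10am — violated.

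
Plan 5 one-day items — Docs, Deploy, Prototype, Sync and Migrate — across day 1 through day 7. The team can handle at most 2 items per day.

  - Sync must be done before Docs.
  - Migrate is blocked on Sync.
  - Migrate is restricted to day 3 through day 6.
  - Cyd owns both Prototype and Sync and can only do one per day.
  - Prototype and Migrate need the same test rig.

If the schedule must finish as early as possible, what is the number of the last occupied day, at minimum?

3

The precedence chain requires at least 2 distinct days.
With at most 2 per day and 5 tasks, at least 3 days are needed.
Migrate can't be placed before day 3, so the schedule must run through at least day 3.
3 works (last occupied day: day 3): for example Deploy -> day 1, Sync -> day 1, Docs -> day 2, Migrate -> day 3, Prototype -> day 2.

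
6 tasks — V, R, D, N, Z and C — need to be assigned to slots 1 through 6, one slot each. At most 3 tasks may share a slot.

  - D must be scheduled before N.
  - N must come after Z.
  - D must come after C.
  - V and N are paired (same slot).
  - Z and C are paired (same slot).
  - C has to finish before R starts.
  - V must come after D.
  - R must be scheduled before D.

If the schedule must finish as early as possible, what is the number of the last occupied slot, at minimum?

The precedence chain requires at least 4 distinct slots.
With at most 3 per slot and 6 tasks, at least 2 slots are needed.
4 works (last occupied slot: 4): for example C -> 1; Z -> 1; N -> 4; D -> 3; R -> 2; V -> 4.

4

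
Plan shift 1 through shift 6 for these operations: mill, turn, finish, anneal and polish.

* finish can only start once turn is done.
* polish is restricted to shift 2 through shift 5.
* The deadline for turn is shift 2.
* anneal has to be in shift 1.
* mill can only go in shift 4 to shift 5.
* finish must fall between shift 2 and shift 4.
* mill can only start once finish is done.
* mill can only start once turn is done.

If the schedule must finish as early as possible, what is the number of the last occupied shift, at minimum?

shift 4

The precedence chain requires at least 3 distinct shifts.
mill can't be placed before shift 4, so the schedule must run through at least shift 4.
4 works (last occupied shift: shift 4): for example mill -> shift 4; anneal -> shift 1; turn -> shift 1; polish -> shift 2; finish -> shift 2.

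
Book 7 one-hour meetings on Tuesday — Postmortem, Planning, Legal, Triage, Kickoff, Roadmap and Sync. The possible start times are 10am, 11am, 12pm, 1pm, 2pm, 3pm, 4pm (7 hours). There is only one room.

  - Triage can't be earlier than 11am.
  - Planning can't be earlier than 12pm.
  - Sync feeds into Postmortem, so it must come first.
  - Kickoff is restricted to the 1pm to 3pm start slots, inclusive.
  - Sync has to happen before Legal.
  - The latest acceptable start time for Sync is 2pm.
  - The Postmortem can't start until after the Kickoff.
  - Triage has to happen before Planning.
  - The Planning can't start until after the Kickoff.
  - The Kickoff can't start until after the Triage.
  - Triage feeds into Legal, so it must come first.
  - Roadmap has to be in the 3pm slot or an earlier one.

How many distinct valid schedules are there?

38

Splitting on Postmortem: it can be 2pm (9), 3pm (14), 4pm (15). Listing each branch's schedules as (Planning, Legal, Triage, Kickoff, Roadmap, Sync):
Postmortem=2pm: (3pm,4pm,11am,1pm,10am,12pm) (3pm,4pm,11am,1pm,12pm,10am) (3pm,4pm,12pm,1pm,10am,11am) (3pm,4pm,12pm,1pm,11am,10am) (4pm,12pm,11am,1pm,3pm,10am) (4pm,3pm,11am,1pm,10am,12pm) (4pm,3pm,11am,1pm,12pm,10am) (4pm,3pm,12pm,1pm,10am,11am) (4pm,3pm,12pm,1pm,11am,10am) — 9.
Postmortem=3pm: (2pm,4pm,11am,1pm,10am,12pm) (2pm,4pm,11am,1pm,12pm,10am) (2pm,4pm,12pm,1pm,10am,11am) (2pm,4pm,12pm,1pm,11am,10am) (4pm,12pm,11am,1pm,2pm,10am) (4pm,12pm,11am,2pm,1pm,10am) (4pm,1pm,11am,2pm,10am,12pm) (4pm,1pm,11am,2pm,12pm,10am) (4pm,1pm,12pm,2pm,10am,11am) (4pm,1pm,12pm,2pm,11am,10am) (4pm,2pm,11am,1pm,10am,12pm) (4pm,2pm,11am,1pm,12pm,10am) (4pm,2pm,12pm,1pm,10am,11am) (4pm,2pm,12pm,1pm,11am,10am) — 14.
Postmortem=4pm: (2pm,12pm,11am,1pm,3pm,10am) (2pm,3pm,11am,1pm,10am,12pm) (2pm,3pm,11am,1pm,12pm,10am) (2pm,3pm,12pm,1pm,10am,11am) (2pm,3pm,12pm,1pm,11am,10am) (3pm,12pm,11am,1pm,2pm,10am) (3pm,12pm,11am,2pm,1pm,10am) (3pm,1pm,11am,2pm,10am,12pm) (3pm,1pm,11am,2pm,12pm,10am) (3pm,1pm,12pm,2pm,10am,11am) (3pm,1pm,12pm,2pm,11am,10am) (3pm,2pm,11am,1pm,10am,12pm) (3pm,2pm,11am,1pm,12pm,10am) (3pm,2pm,12pm,1pm,10am,11am) (3pm,2pm,12pm,1pm,11am,10am) — 15.
Summing: 9 + 14 + 15 = 38.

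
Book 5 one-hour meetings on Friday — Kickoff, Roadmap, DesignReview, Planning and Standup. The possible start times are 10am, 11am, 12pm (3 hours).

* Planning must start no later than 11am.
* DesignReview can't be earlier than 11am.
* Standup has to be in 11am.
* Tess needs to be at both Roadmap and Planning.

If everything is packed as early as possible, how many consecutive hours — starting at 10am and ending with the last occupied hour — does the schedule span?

2 hours

DesignReview can't be placed before 11am — that is hour 2 counting from 10am — so the schedule must run through at least 2 hours.
2 works (last occupied hour: 11am): for example DesignReview=11am, Planning=11am, Standup=11am, Roadmap=10am, Kickoff=10am.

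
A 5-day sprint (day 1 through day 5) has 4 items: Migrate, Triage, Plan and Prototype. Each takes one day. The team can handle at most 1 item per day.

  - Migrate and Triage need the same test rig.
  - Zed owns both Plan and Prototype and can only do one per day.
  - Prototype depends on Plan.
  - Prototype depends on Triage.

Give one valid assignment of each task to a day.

Prototype -> day 3, Plan -> day 2, Migrate -> day 4, Triage -> day 1

Checking: Triage(day 1) before Prototype(day 3); Plan(day 2) before Prototype(day 3); Plan(day 2) != Prototype(day 3); Migrate(day 4) != Triage(day 1); max 1 per day (cap 1).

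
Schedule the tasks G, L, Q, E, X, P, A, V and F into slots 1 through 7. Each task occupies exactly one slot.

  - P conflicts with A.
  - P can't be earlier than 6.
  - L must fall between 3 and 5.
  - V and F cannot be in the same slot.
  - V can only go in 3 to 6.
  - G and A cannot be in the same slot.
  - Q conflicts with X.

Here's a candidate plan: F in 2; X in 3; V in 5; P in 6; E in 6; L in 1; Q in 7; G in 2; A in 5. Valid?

No — it violates: L must fall between 3 and 5

P conflicts with A — holds.
Q conflicts with X — holds.
L must fall between 3 and 5 — violated.
P can't be earlier than 6 — holds.
V and F cannot be in the same slot — holds.
G and A cannot be in the same slot — holds.
V can only go in 3 to 6 — holds.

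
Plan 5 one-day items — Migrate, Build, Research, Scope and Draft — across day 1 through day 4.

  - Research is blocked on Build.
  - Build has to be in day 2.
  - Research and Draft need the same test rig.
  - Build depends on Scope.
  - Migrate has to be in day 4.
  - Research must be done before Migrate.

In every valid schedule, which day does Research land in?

Build is fixed at day 2 and must come before Research, so Research is at least day 3.
Migrate is fixed at day 4 and must come after Research, so Research is at most day 3.
So Research must be day 3.

day 3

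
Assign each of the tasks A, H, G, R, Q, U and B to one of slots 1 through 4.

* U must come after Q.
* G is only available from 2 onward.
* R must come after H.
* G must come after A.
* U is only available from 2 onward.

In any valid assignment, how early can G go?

2

G is available from 2.
G at 2 is achievable: B in 1; G in 2; A in 1; Q in 1; R in 2; U in 2; H in 1.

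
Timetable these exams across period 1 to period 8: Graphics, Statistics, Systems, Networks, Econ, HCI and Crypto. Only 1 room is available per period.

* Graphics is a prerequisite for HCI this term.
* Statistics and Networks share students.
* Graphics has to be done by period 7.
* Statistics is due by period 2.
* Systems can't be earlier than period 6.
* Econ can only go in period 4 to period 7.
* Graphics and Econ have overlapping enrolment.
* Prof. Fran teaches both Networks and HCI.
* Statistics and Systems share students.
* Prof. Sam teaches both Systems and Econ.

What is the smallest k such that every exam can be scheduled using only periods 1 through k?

7 periods

The precedence chain requires at least 2 distinct periods.
With at most 1 per period and 7 exams, at least 7 periods are needed.
Systems can't be placed before period 6, so the schedule must run through at least period 6.
7 works (last occupied period: period 7): for example Systems -> period 6; Graphics -> period 2; Statistics -> period 1; Networks -> period 5; Crypto -> period 7; Econ -> period 4; HCI -> period 3.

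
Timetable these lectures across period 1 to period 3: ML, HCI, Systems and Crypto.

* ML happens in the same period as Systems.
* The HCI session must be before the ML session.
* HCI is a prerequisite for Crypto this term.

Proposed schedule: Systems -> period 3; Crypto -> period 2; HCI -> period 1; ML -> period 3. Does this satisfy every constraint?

Yes, all constraints hold

HCI is a prerequisite for Crypto this term — holds.
ML happens in the same period as Systems — holds.
The HCI session must be before the ML session — holds.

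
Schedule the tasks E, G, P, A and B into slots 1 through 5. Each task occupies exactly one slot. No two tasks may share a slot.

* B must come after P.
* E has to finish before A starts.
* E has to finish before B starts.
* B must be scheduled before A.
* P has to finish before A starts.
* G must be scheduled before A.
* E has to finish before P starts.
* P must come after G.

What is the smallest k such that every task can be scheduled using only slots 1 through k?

5

The precedence chain requires at least 4 distinct slots.
With at most 1 per slot and 5 tasks, at least 5 slots are needed.
5 works (last occupied slot: 5): for example G in 2; P in 3; B in 4; A in 5; E in 1.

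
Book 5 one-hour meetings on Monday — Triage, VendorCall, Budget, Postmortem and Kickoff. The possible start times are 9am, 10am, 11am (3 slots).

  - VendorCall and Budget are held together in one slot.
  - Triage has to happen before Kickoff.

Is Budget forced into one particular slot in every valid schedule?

No

Budget can be 9am (e.g. Triage in 9am, Budget in 9am, Postmortem in 9am, Kickoff in 10am, VendorCall in 9am) or 10am (e.g. Kickoff -> 10am, VendorCall -> 10am, Triage -> 9am, Postmortem -> 9am, Budget -> 10am).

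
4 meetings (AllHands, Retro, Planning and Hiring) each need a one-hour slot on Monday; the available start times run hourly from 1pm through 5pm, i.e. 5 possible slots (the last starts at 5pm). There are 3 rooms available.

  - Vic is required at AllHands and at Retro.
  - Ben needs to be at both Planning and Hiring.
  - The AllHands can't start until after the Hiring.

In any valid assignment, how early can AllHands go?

Precedence pushes AllHands to at least 2pm.
AllHands at 2pm is achievable: Planning=2pm; Retro=1pm; Hiring=1pm; AllHands=2pm.

2pm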